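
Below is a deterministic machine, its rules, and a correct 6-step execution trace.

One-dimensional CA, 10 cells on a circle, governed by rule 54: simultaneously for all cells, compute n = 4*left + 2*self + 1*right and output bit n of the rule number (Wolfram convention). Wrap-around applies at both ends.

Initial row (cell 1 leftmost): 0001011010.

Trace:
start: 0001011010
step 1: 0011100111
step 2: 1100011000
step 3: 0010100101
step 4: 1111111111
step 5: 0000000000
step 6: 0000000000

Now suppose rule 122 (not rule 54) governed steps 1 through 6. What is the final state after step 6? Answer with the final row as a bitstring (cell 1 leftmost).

0000000000

(re-executing steps 1..6 under rule 122; state before step 1: 0001011010)
step 1: 0010111101
step 2: 1101100110
step 3: 1111111111
step 4: 0000000000
step 5: 0000000000
step 6: 0000000000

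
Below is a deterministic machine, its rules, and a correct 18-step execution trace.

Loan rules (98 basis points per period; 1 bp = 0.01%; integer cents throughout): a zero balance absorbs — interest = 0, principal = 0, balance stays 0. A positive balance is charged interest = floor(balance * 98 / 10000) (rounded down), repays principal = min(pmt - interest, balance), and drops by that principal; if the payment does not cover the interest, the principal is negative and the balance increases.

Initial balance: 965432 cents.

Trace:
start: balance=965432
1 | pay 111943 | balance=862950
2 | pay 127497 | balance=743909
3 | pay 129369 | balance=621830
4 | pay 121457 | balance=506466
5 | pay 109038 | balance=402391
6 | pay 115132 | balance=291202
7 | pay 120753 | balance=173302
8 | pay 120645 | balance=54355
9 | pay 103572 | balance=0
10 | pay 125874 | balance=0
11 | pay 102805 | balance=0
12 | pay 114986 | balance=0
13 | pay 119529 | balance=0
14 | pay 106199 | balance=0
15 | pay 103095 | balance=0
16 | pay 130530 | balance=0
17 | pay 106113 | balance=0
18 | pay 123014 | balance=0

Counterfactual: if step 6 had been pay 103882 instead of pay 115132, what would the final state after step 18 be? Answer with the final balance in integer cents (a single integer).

0

(re-executing from step 6 with the substitution; state before step 6: balance=402391)
6 | pay 103882 | balance=302452
7 | pay 120753 | balance=184663
8 | pay 120645 | balance=65827
9 | pay 103572 | balance=0
10 | pay 125874 | balance=0
11 | pay 102805 | balance=0
12 | pay 114986 | balance=0
13 | pay 119529 | balance=0
14 | pay 106199 | balance=0
15 | pay 103095 | balance=0
16 | pay 130530 | balance=0
17 | pay 106113 | balance=0
18 | pay 123014 | balance=0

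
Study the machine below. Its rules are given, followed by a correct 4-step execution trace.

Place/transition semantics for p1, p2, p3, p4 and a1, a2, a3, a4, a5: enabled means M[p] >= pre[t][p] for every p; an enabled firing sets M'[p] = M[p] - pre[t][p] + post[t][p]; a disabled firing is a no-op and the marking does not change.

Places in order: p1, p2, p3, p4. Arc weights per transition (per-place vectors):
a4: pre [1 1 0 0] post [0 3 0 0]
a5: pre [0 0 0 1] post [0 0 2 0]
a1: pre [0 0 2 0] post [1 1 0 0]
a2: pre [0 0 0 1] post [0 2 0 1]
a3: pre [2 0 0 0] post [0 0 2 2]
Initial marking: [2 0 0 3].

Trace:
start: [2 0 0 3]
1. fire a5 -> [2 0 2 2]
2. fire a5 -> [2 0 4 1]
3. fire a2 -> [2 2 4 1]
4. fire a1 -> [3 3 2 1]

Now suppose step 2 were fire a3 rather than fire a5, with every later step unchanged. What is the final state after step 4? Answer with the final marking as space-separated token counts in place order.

(re-executing from step 2 with the substitution; state before step 2: [2 0 2 2])
2. fire a3 -> [0 0 4 4]
3. fire a2 -> [0 2 4 4]
4. fire a1 -> [1 3 2 4]

1 3 2 4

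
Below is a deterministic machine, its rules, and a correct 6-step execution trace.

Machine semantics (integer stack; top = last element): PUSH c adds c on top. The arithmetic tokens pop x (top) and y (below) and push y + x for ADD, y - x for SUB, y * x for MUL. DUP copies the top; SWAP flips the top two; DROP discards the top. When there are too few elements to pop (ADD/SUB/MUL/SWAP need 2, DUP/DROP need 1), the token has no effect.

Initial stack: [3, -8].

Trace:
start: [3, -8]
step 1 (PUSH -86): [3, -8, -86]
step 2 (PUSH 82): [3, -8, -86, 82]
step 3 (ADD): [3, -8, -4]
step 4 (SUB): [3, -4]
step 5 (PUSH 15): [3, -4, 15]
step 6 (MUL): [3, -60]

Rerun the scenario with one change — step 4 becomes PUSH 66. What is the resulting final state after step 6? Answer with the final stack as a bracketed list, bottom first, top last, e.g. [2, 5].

[3, -8, -4, 990]

(re-executing from step 4 with the substitution; state before step 4: [3, -8, -4])
step 4 (PUSH 66): [3, -8, -4, 66]
step 5 (PUSH 15): [3, -8, -4, 66, 15]
step 6 (MUL): [3, -8, -4, 990]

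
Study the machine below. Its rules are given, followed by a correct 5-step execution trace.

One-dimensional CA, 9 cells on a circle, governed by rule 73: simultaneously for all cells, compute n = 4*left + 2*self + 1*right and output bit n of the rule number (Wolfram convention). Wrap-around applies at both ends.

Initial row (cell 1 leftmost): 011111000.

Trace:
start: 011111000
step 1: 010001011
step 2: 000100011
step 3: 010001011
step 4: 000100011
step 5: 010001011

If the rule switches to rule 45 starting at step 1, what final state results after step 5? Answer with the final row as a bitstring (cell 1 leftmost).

010010101

(re-executing steps 1..5 under rule 45; state before step 1: 011111000)
step 1: 010000011
step 2: 110111010
step 3: 101100111
step 4: 011000100
step 5: 010010101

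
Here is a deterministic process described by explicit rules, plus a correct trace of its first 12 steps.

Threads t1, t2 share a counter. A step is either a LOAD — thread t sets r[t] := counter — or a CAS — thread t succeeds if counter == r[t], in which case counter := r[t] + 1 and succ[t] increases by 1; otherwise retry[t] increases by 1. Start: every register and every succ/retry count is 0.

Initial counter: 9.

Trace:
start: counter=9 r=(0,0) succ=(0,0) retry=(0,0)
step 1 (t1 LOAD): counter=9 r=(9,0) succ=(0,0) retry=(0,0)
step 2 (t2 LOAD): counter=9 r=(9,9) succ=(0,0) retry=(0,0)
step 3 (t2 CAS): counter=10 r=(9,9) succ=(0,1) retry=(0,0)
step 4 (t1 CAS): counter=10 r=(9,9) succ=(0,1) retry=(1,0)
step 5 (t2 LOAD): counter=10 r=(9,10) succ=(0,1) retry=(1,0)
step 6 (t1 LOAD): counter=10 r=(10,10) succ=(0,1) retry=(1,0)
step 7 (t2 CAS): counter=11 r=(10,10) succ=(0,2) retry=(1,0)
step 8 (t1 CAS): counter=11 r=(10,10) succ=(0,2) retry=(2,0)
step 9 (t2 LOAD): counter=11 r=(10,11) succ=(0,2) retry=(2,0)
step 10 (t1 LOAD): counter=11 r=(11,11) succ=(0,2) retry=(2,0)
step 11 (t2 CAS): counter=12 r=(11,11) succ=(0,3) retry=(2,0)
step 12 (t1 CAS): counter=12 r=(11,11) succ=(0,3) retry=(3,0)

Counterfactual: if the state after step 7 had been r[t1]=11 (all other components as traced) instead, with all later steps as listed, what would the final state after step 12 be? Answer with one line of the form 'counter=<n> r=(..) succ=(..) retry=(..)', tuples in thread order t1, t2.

state after step 7 := counter=11 r=(11,10) succ=(0,2) retry=(1,0)
step 8 (t1 CAS): counter=12 r=(11,10) succ=(1,2) retry=(1,0)
step 9 (t2 LOAD): counter=12 r=(11,12) succ=(1,2) retry=(1,0)
step 10 (t1 LOAD): counter=12 r=(12,12) succ=(1,2) retry=(1,0)
step 11 (t2 CAS): counter=13 r=(12,12) succ=(1,3) retry=(1,0)
step 12 (t1 CAS): counter=13 r=(12,12) succ=(1,3) retry=(2,0)

counter=13 r=(12,12) succ=(1,3) retry=(2,0)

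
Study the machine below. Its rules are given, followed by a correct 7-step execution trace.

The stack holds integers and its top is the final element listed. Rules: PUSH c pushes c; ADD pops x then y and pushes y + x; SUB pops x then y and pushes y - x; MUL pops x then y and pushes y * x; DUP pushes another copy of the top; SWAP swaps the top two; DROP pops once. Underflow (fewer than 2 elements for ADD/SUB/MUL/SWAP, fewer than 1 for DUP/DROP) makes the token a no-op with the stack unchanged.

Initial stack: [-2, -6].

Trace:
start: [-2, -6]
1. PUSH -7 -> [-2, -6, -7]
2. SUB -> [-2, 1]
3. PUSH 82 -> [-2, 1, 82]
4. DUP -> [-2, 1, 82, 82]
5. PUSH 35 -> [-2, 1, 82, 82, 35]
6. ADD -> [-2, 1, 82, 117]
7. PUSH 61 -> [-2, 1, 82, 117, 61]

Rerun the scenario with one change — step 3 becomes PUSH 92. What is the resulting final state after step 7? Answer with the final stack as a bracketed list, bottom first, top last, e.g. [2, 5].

[-2, 1, 92, 127, 61]

(re-executing from step 3 with the substitution; state before step 3: [-2, 1])
3. PUSH 92 -> [-2, 1, 92]
4. DUP -> [-2, 1, 92, 92]
5. PUSH 35 -> [-2, 1, 92, 92, 35]
6. ADD -> [-2, 1, 92, 127]
7. PUSH 61 -> [-2, 1, 92, 127, 61]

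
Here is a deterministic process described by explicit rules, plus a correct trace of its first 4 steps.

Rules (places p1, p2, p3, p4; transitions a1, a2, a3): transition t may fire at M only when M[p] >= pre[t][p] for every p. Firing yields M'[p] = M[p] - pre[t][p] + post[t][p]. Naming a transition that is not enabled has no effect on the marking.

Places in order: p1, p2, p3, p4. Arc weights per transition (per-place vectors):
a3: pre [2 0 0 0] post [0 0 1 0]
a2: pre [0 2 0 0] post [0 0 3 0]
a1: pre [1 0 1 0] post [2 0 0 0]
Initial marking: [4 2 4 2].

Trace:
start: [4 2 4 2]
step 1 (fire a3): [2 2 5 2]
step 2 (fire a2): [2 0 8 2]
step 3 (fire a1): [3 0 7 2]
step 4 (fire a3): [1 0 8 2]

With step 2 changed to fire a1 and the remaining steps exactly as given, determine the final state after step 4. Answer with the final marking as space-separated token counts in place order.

(re-executing from step 2 with the substitution; state before step 2: [2 2 5 2])
step 2 (fire a1): [3 2 4 2]
step 3 (fire a1): [4 2 3 2]
step 4 (fire a3): [2 2 4 2]

2 2 4 2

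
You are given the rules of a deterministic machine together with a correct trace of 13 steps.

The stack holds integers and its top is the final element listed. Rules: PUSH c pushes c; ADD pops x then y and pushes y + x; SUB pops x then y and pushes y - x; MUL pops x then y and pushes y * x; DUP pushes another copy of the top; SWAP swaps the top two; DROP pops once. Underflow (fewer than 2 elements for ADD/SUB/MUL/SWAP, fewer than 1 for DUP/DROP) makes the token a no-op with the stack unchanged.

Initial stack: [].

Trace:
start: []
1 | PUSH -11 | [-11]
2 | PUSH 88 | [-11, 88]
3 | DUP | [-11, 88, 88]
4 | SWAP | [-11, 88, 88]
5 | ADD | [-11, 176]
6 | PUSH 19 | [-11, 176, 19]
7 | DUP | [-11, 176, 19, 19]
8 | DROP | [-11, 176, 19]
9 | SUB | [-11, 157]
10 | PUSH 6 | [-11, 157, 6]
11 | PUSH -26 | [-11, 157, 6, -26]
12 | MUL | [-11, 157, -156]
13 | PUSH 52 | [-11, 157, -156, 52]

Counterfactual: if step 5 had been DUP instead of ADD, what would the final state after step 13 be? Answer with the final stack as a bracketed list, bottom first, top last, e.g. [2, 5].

[-11, 88, 88, 69, -156, 52]

(re-executing from step 5 with the substitution; state before step 5: [-11, 88, 88])
5 | DUP | [-11, 88, 88, 88]
6 | PUSH 19 | [-11, 88, 88, 88, 19]
7 | DUP | [-11, 88, 88, 88, 19, 19]
8 | DROP | [-11, 88, 88, 88, 19]
9 | SUB | [-11, 88, 88, 69]
10 | PUSH 6 | [-11, 88, 88, 69, 6]
11 | PUSH -26 | [-11, 88, 88, 69, 6, -26]
12 | MUL | [-11, 88, 88, 69, -156]
13 | PUSH 52 | [-11, 88, 88, 69, -156, 52]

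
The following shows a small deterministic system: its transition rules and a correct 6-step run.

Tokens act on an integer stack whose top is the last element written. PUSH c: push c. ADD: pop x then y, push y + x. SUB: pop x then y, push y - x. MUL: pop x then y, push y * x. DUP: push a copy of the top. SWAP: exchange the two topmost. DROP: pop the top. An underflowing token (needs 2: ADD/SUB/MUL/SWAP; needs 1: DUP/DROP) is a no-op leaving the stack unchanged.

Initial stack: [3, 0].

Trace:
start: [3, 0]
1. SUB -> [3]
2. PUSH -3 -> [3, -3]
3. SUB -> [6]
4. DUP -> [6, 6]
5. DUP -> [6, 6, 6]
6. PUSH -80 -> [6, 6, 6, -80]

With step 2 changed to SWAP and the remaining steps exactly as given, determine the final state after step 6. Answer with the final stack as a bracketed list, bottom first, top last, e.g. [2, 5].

[3, 3, 3, -80]

(re-executing from step 2 with the substitution; state before step 2: [3])
2. SWAP -> [3]
3. SUB -> [3]
4. DUP -> [3, 3]
5. DUP -> [3, 3, 3]
6. PUSH -80 -> [3, 3, 3, -80]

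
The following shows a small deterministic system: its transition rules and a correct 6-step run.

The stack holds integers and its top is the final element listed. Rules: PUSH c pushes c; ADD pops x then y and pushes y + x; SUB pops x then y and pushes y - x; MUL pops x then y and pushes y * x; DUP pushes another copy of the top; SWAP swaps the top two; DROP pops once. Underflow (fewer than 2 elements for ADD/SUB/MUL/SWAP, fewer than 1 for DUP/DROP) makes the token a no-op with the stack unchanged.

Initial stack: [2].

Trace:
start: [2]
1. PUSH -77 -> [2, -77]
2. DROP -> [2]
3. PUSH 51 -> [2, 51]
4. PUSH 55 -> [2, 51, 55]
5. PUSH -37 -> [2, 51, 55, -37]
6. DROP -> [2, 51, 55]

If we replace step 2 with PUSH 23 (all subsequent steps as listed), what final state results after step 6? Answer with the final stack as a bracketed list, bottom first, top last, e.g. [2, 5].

(re-executing from step 2 with the substitution; state before step 2: [2, -77])
2. PUSH 23 -> [2, -77, 23]
3. PUSH 51 -> [2, -77, 23, 51]
4. PUSH 55 -> [2, -77, 23, 51, 55]
5. PUSH -37 -> [2, -77, 23, 51, 55, -37]
6. DROP -> [2, -77, 23, 51, 55]

[2, -77, 23, 51, 55]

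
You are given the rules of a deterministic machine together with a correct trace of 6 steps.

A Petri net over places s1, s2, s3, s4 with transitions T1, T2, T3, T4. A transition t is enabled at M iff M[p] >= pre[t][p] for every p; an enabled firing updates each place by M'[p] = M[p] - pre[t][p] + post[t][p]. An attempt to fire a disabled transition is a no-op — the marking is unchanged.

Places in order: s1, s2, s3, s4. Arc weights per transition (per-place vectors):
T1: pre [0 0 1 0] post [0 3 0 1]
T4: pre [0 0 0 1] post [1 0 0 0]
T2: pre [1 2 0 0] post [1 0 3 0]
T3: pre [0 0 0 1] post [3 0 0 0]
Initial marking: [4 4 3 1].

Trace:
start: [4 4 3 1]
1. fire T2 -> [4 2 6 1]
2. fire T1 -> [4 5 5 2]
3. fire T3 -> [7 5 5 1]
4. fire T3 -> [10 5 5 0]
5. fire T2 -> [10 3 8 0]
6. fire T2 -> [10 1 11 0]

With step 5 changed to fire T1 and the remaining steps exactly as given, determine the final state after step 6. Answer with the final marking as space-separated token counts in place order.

10 6 7 1

(re-executing from step 5 with the substitution; state before step 5: [10 5 5 0])
5. fire T1 -> [10 8 4 1]
6. fire T2 -> [10 6 7 1]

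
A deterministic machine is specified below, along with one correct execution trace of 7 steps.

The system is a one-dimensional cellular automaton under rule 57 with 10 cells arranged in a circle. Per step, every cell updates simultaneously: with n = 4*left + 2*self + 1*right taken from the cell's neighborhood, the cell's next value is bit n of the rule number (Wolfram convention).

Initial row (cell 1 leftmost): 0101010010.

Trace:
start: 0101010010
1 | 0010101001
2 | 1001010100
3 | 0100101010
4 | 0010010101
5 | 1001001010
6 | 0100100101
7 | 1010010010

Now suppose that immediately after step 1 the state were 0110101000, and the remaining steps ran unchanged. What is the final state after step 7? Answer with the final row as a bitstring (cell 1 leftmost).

0101010101

state after step 1 := 0110101000
2 | 0101010111
3 | 1010101100
4 | 0101011010
5 | 0010110101
6 | 1001101010
7 | 0101010101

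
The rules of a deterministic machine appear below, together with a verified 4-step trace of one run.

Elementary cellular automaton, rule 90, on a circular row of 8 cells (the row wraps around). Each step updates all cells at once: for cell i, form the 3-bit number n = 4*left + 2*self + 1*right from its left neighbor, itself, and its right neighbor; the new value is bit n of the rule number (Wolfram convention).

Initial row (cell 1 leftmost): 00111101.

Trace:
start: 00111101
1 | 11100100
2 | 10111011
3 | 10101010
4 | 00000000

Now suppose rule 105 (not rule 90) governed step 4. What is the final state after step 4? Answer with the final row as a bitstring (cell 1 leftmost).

01010101

(re-executing step 4 under rule 105; state before step 4: 10101010)
4 | 01010101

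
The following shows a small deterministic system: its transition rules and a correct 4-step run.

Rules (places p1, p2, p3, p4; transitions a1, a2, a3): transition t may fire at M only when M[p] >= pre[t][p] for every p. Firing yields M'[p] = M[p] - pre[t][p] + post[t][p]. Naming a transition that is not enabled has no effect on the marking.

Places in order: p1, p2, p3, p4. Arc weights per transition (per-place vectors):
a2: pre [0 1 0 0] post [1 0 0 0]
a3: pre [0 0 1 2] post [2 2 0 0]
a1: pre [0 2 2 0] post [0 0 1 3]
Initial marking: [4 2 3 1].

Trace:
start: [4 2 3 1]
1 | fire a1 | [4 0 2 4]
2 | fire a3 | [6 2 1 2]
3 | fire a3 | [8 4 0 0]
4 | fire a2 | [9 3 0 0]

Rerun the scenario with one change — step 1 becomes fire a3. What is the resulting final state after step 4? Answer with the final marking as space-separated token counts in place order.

(re-executing from step 1 with the substitution; state before step 1: [4 2 3 1])
1 | fire a3 | [4 2 3 1]
2 | fire a3 | [4 2 3 1]
3 | fire a3 | [4 2 3 1]
4 | fire a2 | [5 1 3 1]

5 1 3 1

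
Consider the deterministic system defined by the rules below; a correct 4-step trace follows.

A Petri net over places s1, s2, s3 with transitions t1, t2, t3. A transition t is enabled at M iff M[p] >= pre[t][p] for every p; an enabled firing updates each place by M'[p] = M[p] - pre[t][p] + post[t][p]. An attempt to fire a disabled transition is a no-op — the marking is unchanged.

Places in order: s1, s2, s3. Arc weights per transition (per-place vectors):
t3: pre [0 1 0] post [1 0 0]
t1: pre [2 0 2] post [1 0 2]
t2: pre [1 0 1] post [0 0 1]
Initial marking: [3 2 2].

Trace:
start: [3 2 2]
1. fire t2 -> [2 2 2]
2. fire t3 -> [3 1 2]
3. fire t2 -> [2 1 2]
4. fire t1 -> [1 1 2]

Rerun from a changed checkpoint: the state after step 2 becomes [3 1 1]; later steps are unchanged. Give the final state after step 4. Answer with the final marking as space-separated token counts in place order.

2 1 1

state after step 2 := [3 1 1]
3. fire t2 -> [2 1 1]
4. fire t1 -> [2 1 1]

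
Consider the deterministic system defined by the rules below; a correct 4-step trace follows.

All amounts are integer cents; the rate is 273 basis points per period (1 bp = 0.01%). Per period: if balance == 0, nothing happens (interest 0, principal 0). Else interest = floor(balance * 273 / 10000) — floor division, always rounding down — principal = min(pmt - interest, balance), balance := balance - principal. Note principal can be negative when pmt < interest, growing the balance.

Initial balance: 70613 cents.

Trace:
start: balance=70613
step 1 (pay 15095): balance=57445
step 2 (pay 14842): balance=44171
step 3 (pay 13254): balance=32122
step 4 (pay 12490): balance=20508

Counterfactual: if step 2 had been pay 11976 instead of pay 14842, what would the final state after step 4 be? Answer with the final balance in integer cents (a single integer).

23534

(re-executing from step 2 with the substitution; state before step 2: balance=57445)
step 2 (pay 11976): balance=47037
step 3 (pay 13254): balance=35067
step 4 (pay 12490): balance=23534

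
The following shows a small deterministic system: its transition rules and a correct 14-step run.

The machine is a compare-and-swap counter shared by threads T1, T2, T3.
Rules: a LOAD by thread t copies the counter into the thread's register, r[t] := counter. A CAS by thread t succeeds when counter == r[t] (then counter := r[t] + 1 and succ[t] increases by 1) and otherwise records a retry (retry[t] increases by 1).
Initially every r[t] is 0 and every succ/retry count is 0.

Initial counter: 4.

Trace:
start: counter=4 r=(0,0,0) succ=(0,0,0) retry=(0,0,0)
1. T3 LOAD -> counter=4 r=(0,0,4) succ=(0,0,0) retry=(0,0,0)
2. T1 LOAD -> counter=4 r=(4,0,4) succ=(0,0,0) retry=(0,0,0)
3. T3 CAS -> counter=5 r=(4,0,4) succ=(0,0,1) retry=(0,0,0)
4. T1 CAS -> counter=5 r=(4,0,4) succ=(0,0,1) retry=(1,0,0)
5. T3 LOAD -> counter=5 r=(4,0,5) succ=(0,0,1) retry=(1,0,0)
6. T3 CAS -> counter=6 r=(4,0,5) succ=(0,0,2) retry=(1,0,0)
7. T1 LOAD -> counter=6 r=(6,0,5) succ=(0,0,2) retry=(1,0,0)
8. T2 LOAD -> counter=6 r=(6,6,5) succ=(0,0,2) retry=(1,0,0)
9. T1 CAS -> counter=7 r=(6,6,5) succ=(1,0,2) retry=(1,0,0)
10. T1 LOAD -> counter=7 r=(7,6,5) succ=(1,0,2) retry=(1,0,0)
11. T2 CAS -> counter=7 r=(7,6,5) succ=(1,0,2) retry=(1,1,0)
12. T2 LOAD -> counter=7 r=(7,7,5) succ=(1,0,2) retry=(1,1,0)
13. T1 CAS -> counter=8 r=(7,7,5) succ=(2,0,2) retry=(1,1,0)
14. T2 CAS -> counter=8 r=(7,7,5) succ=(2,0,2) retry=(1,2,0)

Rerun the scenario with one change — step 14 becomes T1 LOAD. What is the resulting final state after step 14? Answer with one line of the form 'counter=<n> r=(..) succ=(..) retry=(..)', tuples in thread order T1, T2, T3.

counter=8 r=(8,7,5) succ=(2,0,2) retry=(1,1,0)

(re-executing from step 14 with the substitution; state before step 14: counter=8 r=(7,7,5) succ=(2,0,2) retry=(1,1,0))
14. T1 LOAD -> counter=8 r=(8,7,5) succ=(2,0,2) retry=(1,1,0)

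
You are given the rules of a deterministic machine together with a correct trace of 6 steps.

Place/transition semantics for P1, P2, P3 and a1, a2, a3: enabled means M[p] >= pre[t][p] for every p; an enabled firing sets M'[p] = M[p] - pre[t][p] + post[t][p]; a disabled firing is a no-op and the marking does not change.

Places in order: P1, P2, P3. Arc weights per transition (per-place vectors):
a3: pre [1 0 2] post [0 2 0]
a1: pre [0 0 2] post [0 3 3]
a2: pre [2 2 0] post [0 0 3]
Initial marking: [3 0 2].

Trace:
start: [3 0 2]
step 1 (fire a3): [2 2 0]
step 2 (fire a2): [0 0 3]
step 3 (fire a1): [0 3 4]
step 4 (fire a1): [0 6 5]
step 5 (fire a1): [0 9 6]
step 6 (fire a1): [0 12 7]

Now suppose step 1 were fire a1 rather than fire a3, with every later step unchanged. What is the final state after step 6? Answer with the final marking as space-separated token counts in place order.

(re-executing from step 1 with the substitution; state before step 1: [3 0 2])
step 1 (fire a1): [3 3 3]
step 2 (fire a2): [1 1 6]
step 3 (fire a1): [1 4 7]
step 4 (fire a1): [1 7 8]
step 5 (fire a1): [1 10 9]
step 6 (fire a1): [1 13 10]

1 13 10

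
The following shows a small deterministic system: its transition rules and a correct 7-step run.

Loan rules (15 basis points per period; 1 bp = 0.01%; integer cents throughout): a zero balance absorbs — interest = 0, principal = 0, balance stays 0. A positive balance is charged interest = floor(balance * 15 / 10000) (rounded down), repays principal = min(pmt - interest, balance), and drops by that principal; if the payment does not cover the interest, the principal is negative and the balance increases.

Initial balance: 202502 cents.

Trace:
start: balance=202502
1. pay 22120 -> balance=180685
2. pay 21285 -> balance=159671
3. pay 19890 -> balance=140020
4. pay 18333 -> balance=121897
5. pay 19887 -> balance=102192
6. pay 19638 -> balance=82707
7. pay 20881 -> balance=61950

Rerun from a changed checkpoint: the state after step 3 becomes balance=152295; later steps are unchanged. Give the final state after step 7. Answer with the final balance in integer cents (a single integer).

state after step 3 := balance=152295
4. pay 18333 -> balance=134190
5. pay 19887 -> balance=114504
6. pay 19638 -> balance=95037
7. pay 20881 -> balance=74298

74298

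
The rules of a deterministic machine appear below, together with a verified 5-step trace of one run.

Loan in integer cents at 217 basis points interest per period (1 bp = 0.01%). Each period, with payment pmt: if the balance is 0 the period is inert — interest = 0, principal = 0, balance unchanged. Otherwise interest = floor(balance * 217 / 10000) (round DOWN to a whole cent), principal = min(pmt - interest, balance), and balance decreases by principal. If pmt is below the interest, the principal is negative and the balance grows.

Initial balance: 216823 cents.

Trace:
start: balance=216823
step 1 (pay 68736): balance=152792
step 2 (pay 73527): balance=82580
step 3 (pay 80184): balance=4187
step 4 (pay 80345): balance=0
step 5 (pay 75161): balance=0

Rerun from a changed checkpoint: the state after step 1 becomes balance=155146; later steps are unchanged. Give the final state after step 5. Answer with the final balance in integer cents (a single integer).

0

state after step 1 := balance=155146
step 2 (pay 73527): balance=84985
step 3 (pay 80184): balance=6645
step 4 (pay 80345): balance=0
step 5 (pay 75161): balance=0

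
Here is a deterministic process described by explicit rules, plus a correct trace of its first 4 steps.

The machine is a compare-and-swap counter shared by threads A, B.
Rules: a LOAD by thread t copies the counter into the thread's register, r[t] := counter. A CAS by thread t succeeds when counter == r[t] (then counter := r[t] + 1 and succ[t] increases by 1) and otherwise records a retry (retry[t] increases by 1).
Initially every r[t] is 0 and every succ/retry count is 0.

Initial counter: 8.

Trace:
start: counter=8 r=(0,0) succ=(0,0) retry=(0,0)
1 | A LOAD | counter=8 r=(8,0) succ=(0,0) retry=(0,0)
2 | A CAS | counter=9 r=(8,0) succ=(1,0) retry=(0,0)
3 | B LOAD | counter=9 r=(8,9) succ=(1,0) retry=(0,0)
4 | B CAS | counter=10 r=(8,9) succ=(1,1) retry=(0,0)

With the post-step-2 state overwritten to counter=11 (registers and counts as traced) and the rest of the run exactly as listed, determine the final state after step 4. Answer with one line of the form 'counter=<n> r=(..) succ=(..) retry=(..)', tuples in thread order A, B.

state after step 2 := counter=11 r=(8,0) succ=(1,0) retry=(0,0)
3 | B LOAD | counter=11 r=(8,11) succ=(1,0) retry=(0,0)
4 | B CAS | counter=12 r=(8,11) succ=(1,1) retry=(0,0)

counter=12 r=(8,11) succ=(1,1) retry=(0,0)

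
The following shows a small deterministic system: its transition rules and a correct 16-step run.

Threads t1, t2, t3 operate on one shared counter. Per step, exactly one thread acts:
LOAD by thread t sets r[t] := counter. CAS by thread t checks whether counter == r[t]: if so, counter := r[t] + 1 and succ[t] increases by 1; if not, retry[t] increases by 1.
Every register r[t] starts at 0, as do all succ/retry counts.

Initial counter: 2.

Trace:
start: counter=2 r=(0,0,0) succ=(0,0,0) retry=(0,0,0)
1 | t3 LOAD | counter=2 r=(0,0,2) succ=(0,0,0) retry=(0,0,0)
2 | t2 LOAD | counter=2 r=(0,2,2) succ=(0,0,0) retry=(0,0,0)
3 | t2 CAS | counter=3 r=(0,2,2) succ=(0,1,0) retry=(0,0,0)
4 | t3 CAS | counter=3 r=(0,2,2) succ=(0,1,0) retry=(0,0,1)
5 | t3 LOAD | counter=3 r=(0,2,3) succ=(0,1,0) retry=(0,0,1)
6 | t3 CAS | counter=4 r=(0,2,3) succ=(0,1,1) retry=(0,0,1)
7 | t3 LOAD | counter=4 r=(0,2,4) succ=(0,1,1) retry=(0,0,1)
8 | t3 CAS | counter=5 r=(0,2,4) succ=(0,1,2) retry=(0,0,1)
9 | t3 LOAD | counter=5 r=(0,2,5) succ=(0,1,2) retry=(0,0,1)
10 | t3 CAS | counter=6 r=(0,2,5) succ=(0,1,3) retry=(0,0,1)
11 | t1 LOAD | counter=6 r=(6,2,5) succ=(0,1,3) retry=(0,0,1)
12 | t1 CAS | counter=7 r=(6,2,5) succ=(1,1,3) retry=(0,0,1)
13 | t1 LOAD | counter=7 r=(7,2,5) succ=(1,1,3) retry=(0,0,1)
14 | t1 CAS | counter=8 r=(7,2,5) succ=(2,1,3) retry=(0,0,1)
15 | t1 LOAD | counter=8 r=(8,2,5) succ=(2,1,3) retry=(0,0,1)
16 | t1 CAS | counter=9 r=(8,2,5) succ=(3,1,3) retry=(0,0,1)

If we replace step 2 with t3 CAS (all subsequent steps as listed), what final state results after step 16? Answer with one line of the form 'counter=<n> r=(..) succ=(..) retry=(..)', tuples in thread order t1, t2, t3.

counter=9 r=(8,0,5) succ=(3,0,4) retry=(0,1,1)

(re-executing from step 2 with the substitution; state before step 2: counter=2 r=(0,0,2) succ=(0,0,0) retry=(0,0,0))
2 | t3 CAS | counter=3 r=(0,0,2) succ=(0,0,1) retry=(0,0,0)
3 | t2 CAS | counter=3 r=(0,0,2) succ=(0,0,1) retry=(0,1,0)
4 | t3 CAS | counter=3 r=(0,0,2) succ=(0,0,1) retry=(0,1,1)
5 | t3 LOAD | counter=3 r=(0,0,3) succ=(0,0,1) retry=(0,1,1)
6 | t3 CAS | counter=4 r=(0,0,3) succ=(0,0,2) retry=(0,1,1)
7 | t3 LOAD | counter=4 r=(0,0,4) succ=(0,0,2) retry=(0,1,1)
8 | t3 CAS | counter=5 r=(0,0,4) succ=(0,0,3) retry=(0,1,1)
9 | t3 LOAD | counter=5 r=(0,0,5) succ=(0,0,3) retry=(0,1,1)
10 | t3 CAS | counter=6 r=(0,0,5) succ=(0,0,4) retry=(0,1,1)
11 | t1 LOAD | counter=6 r=(6,0,5) succ=(0,0,4) retry=(0,1,1)
12 | t1 CAS | counter=7 r=(6,0,5) succ=(1,0,4) retry=(0,1,1)
13 | t1 LOAD | counter=7 r=(7,0,5) succ=(1,0,4) retry=(0,1,1)
14 | t1 CAS | counter=8 r=(7,0,5) succ=(2,0,4) retry=(0,1,1)
15 | t1 LOAD | counter=8 r=(8,0,5) succ=(2,0,4) retry=(0,1,1)
16 | t1 CAS | counter=9 r=(8,0,5) succ=(3,0,4) retry=(0,1,1)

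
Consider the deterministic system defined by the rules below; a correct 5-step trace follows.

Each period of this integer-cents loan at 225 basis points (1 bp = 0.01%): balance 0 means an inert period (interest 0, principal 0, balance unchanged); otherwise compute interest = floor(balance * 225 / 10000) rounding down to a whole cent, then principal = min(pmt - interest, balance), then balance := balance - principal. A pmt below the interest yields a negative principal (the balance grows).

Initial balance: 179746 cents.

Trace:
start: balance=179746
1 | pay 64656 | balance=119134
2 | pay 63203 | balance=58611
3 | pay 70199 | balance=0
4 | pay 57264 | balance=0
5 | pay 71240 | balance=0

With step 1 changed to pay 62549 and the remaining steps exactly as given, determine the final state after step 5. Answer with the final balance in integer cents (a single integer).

0

(re-executing from step 1 with the substitution; state before step 1: balance=179746)
1 | pay 62549 | balance=121241
2 | pay 63203 | balance=60765
3 | pay 70199 | balance=0
4 | pay 57264 | balance=0
5 | pay 71240 | balance=0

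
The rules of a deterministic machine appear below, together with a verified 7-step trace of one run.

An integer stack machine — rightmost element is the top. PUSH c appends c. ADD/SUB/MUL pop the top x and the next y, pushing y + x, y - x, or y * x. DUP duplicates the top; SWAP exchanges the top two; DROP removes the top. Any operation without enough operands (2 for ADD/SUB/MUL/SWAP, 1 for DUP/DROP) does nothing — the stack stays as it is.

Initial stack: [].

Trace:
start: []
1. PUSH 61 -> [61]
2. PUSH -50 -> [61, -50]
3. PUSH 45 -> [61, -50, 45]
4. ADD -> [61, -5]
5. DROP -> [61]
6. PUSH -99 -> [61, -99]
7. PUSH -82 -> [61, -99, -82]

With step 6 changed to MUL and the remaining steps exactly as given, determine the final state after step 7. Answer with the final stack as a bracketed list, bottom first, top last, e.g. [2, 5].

[61, -82]

(re-executing from step 6 with the substitution; state before step 6: [61])
6. MUL -> [61]
7. PUSH -82 -> [61, -82]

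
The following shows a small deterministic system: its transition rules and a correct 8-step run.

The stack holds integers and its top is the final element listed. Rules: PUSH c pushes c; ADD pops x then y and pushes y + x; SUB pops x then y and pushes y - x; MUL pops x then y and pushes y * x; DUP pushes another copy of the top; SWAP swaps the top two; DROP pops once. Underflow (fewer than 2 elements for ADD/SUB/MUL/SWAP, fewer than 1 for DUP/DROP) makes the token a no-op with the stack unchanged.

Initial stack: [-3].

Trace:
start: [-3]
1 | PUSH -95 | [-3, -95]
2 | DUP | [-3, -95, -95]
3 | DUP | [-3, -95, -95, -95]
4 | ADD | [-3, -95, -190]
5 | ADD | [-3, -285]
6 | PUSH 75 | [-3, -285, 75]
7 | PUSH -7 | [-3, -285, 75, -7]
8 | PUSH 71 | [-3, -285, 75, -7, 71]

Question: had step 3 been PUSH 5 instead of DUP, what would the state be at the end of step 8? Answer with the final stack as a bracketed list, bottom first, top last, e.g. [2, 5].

[-3, -185, 75, -7, 71]

(re-executing from step 3 with the substitution; state before step 3: [-3, -95, -95])
3 | PUSH 5 | [-3, -95, -95, 5]
4 | ADD | [-3, -95, -90]
5 | ADD | [-3, -185]
6 | PUSH 75 | [-3, -185, 75]
7 | PUSH -7 | [-3, -185, 75, -7]
8 | PUSH 71 | [-3, -185, 75, -7, 71]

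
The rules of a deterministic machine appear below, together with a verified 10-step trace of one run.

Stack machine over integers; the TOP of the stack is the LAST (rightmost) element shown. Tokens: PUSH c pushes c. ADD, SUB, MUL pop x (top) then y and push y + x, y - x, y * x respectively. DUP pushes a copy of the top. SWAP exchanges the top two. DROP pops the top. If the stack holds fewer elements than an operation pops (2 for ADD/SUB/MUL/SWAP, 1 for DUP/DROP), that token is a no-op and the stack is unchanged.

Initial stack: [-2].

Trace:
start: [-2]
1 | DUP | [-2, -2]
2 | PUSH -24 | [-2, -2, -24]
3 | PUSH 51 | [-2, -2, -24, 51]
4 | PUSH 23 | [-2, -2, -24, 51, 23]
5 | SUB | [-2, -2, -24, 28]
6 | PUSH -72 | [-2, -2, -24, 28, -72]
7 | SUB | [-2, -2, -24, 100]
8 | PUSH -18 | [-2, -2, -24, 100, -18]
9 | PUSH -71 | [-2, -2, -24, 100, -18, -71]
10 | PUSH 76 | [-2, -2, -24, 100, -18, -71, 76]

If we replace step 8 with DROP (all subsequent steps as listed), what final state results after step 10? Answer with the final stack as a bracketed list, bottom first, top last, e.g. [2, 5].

(re-executing from step 8 with the substitution; state before step 8: [-2, -2, -24, 100])
8 | DROP | [-2, -2, -24]
9 | PUSH -71 | [-2, -2, -24, -71]
10 | PUSH 76 | [-2, -2, -24, -71, 76]

[-2, -2, -24, -71, 76]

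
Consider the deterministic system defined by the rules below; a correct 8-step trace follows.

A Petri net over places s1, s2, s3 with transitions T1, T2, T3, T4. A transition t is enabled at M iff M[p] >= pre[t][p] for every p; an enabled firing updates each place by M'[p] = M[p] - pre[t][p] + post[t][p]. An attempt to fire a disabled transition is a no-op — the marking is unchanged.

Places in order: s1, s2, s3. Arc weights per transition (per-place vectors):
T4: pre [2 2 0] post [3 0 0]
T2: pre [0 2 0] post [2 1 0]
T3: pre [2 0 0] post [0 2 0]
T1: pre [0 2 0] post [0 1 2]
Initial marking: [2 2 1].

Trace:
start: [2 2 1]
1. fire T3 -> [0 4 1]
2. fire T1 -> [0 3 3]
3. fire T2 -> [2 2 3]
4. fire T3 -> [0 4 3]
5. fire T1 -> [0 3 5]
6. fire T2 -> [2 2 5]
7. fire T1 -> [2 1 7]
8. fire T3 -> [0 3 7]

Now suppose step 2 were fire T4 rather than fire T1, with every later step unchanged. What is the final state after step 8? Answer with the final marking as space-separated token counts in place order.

(re-executing from step 2 with the substitution; state before step 2: [0 4 1])
2. fire T4 -> [0 4 1]
3. fire T2 -> [2 3 1]
4. fire T3 -> [0 5 1]
5. fire T1 -> [0 4 3]
6. fire T2 -> [2 3 3]
7. fire T1 -> [2 2 5]
8. fire T3 -> [0 4 5]

0 4 5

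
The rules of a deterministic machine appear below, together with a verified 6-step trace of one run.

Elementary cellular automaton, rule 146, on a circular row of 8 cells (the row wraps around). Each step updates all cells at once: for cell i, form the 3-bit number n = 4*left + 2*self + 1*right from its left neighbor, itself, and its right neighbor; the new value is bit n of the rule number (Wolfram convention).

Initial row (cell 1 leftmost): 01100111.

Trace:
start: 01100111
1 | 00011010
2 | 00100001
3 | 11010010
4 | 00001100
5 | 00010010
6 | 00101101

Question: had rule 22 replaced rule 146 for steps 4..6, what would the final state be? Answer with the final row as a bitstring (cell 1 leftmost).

(re-executing steps 4..6 under rule 22; state before step 4: 11010010)
4 | 00011110
5 | 00100001
6 | 11110011

11110011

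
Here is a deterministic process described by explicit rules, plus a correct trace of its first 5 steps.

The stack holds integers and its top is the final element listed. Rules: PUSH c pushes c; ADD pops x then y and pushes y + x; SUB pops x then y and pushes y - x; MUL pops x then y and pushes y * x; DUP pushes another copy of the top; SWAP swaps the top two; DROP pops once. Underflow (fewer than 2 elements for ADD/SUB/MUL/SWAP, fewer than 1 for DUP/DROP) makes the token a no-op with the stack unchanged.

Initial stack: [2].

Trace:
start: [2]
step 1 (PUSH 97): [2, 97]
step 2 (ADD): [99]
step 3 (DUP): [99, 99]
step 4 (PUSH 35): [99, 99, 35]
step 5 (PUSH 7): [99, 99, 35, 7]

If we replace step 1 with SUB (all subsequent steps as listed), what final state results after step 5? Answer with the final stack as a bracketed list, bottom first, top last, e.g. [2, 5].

[2, 2, 35, 7]

(re-executing from step 1 with the substitution; state before step 1: [2])
step 1 (SUB): [2]
step 2 (ADD): [2]
step 3 (DUP): [2, 2]
step 4 (PUSH 35): [2, 2, 35]
step 5 (PUSH 7): [2, 2, 35, 7]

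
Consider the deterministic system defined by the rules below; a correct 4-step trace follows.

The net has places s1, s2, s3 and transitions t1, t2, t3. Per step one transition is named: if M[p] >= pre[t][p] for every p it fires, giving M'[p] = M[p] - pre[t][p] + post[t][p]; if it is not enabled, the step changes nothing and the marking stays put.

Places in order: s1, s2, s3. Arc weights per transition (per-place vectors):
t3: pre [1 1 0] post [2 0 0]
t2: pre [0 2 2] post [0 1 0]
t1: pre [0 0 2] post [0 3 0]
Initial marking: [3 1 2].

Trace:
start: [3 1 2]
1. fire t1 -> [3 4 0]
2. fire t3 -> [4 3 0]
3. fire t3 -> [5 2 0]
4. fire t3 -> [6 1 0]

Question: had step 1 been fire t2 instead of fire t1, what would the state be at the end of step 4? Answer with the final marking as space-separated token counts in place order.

4 0 2

(re-executing from step 1 with the substitution; state before step 1: [3 1 2])
1. fire t2 -> [3 1 2]
2. fire t3 -> [4 0 2]
3. fire t3 -> [4 0 2]
4. fire t3 -> [4 0 2]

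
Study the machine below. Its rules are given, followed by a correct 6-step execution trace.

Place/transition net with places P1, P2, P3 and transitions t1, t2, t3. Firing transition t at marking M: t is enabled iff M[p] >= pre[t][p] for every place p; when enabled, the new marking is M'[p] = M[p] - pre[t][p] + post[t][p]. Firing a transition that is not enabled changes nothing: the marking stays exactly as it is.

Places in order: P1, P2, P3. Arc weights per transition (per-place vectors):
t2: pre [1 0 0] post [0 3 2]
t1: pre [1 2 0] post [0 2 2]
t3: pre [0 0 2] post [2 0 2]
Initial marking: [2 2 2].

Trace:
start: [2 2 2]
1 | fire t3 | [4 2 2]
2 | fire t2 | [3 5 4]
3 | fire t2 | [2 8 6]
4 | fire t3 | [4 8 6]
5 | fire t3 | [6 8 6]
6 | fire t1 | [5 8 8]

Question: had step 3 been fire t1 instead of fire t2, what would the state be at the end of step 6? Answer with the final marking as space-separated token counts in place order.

(re-executing from step 3 with the substitution; state before step 3: [3 5 4])
3 | fire t1 | [2 5 6]
4 | fire t3 | [4 5 6]
5 | fire t3 | [6 5 6]
6 | fire t1 | [5 5 8]

5 5 8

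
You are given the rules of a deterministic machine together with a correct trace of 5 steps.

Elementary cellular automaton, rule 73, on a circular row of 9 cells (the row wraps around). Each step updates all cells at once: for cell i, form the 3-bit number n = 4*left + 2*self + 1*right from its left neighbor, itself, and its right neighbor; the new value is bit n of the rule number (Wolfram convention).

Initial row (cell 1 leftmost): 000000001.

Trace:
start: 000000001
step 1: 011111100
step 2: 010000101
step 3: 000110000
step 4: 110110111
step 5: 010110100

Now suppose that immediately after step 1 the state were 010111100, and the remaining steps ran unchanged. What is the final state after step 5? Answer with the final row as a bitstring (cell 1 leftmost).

state after step 1 := 010111100
step 2: 000100101
step 3: 010000000
step 4: 000111111
step 5: 010100001

010100001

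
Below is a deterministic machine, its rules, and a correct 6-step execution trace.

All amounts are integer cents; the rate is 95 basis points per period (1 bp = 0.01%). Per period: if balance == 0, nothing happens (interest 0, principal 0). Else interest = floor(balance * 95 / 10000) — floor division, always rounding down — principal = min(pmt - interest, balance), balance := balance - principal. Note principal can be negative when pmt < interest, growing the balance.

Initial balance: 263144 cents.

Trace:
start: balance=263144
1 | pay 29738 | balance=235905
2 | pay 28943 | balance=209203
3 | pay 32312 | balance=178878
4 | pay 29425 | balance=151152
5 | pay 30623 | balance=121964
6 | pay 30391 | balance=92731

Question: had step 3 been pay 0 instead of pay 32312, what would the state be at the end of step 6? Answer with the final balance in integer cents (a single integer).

(re-executing from step 3 with the substitution; state before step 3: balance=209203)
3 | pay 0 | balance=211190
4 | pay 29425 | balance=183771
5 | pay 30623 | balance=154893
6 | pay 30391 | balance=125973

125973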